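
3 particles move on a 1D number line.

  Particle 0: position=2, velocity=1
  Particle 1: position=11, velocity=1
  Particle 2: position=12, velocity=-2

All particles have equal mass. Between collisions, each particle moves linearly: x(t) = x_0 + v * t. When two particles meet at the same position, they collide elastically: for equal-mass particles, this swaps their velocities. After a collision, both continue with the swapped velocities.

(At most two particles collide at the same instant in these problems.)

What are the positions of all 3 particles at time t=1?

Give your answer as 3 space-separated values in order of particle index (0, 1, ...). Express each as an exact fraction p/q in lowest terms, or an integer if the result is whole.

Answer: 3 10 12

Derivation:
Collision at t=1/3: particles 1 and 2 swap velocities; positions: p0=7/3 p1=34/3 p2=34/3; velocities now: v0=1 v1=-2 v2=1
Advance to t=1 (no further collisions before then); velocities: v0=1 v1=-2 v2=1; positions = 3 10 12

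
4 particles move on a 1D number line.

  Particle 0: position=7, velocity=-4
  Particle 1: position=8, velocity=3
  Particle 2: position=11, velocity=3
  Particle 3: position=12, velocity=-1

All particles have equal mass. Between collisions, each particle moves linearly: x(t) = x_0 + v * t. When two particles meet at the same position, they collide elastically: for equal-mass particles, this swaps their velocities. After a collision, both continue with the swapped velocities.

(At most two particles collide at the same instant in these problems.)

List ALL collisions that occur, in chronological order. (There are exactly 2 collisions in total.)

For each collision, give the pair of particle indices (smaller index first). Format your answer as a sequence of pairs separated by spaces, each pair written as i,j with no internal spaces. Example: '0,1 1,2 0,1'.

Answer: 2,3 1,2

Derivation:
Collision at t=1/4: particles 2 and 3 swap velocities; positions: p0=6 p1=35/4 p2=47/4 p3=47/4; velocities now: v0=-4 v1=3 v2=-1 v3=3
Collision at t=1: particles 1 and 2 swap velocities; positions: p0=3 p1=11 p2=11 p3=14; velocities now: v0=-4 v1=-1 v2=3 v3=3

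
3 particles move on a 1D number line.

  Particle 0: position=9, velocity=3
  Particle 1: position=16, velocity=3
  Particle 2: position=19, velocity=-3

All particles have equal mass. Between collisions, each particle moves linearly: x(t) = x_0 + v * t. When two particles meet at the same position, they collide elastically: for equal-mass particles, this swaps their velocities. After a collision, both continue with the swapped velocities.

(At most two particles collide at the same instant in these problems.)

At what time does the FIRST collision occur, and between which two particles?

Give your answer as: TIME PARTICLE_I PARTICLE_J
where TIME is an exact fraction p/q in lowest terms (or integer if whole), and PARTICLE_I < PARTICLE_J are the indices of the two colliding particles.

Answer: 1/2 1 2

Derivation:
Pair (0,1): pos 9,16 vel 3,3 -> not approaching (rel speed 0 <= 0)
Pair (1,2): pos 16,19 vel 3,-3 -> gap=3, closing at 6/unit, collide at t=1/2
Earliest collision: t=1/2 between 1 and 2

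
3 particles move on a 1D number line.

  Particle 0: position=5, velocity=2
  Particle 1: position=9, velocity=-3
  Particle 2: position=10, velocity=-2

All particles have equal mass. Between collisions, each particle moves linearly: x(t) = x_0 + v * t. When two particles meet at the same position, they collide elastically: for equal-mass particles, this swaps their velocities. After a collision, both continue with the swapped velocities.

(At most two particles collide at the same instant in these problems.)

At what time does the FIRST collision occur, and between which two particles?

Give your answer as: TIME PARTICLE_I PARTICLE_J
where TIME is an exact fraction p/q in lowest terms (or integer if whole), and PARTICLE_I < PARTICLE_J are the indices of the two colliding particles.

Pair (0,1): pos 5,9 vel 2,-3 -> gap=4, closing at 5/unit, collide at t=4/5
Pair (1,2): pos 9,10 vel -3,-2 -> not approaching (rel speed -1 <= 0)
Earliest collision: t=4/5 between 0 and 1

Answer: 4/5 0 1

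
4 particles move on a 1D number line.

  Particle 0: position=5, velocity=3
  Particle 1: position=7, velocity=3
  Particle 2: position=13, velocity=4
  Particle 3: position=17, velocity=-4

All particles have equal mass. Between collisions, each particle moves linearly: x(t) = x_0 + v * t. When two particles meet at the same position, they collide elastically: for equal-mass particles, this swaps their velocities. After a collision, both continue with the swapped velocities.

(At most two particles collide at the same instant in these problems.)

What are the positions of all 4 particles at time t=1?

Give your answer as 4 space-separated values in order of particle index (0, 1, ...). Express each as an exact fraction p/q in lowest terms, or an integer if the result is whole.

Answer: 8 10 13 17

Derivation:
Collision at t=1/2: particles 2 and 3 swap velocities; positions: p0=13/2 p1=17/2 p2=15 p3=15; velocities now: v0=3 v1=3 v2=-4 v3=4
Advance to t=1 (no further collisions before then); velocities: v0=3 v1=3 v2=-4 v3=4; positions = 8 10 13 17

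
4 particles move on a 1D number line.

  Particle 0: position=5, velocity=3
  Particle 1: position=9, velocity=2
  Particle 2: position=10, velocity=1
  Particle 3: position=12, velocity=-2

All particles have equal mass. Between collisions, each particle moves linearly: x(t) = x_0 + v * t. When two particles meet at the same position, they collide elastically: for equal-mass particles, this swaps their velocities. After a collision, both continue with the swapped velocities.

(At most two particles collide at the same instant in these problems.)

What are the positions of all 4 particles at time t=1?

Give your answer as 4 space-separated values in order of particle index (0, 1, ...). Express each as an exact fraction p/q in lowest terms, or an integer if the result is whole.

Answer: 8 10 11 11

Derivation:
Collision at t=2/3: particles 2 and 3 swap velocities; positions: p0=7 p1=31/3 p2=32/3 p3=32/3; velocities now: v0=3 v1=2 v2=-2 v3=1
Collision at t=3/4: particles 1 and 2 swap velocities; positions: p0=29/4 p1=21/2 p2=21/2 p3=43/4; velocities now: v0=3 v1=-2 v2=2 v3=1
Collision at t=1: particles 2 and 3 swap velocities; positions: p0=8 p1=10 p2=11 p3=11; velocities now: v0=3 v1=-2 v2=1 v3=2
Advance to t=1 (no further collisions before then); velocities: v0=3 v1=-2 v2=1 v3=2; positions = 8 10 11 11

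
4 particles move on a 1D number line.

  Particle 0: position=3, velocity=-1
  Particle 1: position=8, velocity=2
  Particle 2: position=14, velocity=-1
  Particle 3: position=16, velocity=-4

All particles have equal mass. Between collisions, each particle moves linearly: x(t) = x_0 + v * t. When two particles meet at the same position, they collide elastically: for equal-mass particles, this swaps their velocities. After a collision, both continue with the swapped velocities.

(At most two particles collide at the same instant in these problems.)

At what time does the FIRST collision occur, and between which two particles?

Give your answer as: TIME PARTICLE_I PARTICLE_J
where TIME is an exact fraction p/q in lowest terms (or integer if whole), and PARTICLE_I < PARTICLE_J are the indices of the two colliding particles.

Pair (0,1): pos 3,8 vel -1,2 -> not approaching (rel speed -3 <= 0)
Pair (1,2): pos 8,14 vel 2,-1 -> gap=6, closing at 3/unit, collide at t=2
Pair (2,3): pos 14,16 vel -1,-4 -> gap=2, closing at 3/unit, collide at t=2/3
Earliest collision: t=2/3 between 2 and 3

Answer: 2/3 2 3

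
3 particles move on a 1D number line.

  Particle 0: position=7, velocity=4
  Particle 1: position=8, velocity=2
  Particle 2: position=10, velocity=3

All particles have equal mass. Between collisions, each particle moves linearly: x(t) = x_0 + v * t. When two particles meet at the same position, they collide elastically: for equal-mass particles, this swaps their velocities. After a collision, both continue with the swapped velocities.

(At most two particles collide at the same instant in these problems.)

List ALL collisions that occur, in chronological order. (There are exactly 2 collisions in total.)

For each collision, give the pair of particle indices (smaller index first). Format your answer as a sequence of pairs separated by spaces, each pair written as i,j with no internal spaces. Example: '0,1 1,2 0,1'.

Answer: 0,1 1,2

Derivation:
Collision at t=1/2: particles 0 and 1 swap velocities; positions: p0=9 p1=9 p2=23/2; velocities now: v0=2 v1=4 v2=3
Collision at t=3: particles 1 and 2 swap velocities; positions: p0=14 p1=19 p2=19; velocities now: v0=2 v1=3 v2=4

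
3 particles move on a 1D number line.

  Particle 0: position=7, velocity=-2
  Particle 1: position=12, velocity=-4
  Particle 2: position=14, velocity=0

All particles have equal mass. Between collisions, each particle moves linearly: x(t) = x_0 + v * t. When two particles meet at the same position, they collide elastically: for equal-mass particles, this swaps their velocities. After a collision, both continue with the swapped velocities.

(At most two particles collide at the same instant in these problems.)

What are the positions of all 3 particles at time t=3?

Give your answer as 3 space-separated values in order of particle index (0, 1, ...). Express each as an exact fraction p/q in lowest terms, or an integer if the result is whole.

Answer: 0 1 14

Derivation:
Collision at t=5/2: particles 0 and 1 swap velocities; positions: p0=2 p1=2 p2=14; velocities now: v0=-4 v1=-2 v2=0
Advance to t=3 (no further collisions before then); velocities: v0=-4 v1=-2 v2=0; positions = 0 1 14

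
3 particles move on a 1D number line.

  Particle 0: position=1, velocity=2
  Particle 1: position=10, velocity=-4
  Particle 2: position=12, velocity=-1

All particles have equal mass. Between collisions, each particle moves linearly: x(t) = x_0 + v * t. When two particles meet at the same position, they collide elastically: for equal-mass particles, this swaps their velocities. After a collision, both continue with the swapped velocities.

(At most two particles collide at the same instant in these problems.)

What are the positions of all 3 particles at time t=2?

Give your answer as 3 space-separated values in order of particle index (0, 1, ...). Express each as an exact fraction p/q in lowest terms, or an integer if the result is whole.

Answer: 2 5 10

Derivation:
Collision at t=3/2: particles 0 and 1 swap velocities; positions: p0=4 p1=4 p2=21/2; velocities now: v0=-4 v1=2 v2=-1
Advance to t=2 (no further collisions before then); velocities: v0=-4 v1=2 v2=-1; positions = 2 5 10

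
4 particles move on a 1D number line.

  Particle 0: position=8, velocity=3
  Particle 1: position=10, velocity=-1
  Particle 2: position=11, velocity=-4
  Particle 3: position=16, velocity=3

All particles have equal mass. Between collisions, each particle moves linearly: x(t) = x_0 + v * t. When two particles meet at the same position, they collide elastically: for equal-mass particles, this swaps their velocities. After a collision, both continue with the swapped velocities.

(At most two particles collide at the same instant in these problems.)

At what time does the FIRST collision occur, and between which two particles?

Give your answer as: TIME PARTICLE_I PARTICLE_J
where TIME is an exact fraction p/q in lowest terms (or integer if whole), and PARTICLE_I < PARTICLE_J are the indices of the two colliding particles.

Pair (0,1): pos 8,10 vel 3,-1 -> gap=2, closing at 4/unit, collide at t=1/2
Pair (1,2): pos 10,11 vel -1,-4 -> gap=1, closing at 3/unit, collide at t=1/3
Pair (2,3): pos 11,16 vel -4,3 -> not approaching (rel speed -7 <= 0)
Earliest collision: t=1/3 between 1 and 2

Answer: 1/3 1 2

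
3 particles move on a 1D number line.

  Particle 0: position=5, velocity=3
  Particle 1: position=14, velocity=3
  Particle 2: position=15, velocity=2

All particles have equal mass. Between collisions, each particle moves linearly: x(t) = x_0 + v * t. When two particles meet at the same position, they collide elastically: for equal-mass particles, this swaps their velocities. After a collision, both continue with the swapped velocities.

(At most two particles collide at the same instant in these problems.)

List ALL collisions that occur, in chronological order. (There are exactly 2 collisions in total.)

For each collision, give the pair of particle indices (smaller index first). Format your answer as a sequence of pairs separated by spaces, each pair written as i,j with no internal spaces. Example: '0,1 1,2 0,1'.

Collision at t=1: particles 1 and 2 swap velocities; positions: p0=8 p1=17 p2=17; velocities now: v0=3 v1=2 v2=3
Collision at t=10: particles 0 and 1 swap velocities; positions: p0=35 p1=35 p2=44; velocities now: v0=2 v1=3 v2=3

Answer: 1,2 0,1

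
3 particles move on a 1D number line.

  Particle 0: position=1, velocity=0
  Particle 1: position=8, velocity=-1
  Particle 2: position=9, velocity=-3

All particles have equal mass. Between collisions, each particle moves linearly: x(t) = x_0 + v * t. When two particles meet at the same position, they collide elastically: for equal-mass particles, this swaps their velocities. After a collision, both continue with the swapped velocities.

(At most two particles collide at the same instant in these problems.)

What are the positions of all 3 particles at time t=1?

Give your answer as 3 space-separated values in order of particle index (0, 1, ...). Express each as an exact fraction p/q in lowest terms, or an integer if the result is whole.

Answer: 1 6 7

Derivation:
Collision at t=1/2: particles 1 and 2 swap velocities; positions: p0=1 p1=15/2 p2=15/2; velocities now: v0=0 v1=-3 v2=-1
Advance to t=1 (no further collisions before then); velocities: v0=0 v1=-3 v2=-1; positions = 1 6 7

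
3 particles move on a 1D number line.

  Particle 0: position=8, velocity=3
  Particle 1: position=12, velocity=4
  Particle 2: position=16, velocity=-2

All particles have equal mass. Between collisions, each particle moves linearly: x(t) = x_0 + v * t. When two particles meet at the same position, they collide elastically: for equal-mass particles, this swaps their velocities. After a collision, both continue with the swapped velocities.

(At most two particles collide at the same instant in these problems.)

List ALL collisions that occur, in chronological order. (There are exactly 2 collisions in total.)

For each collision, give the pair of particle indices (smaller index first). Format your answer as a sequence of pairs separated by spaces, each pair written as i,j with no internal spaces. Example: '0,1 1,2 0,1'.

Answer: 1,2 0,1

Derivation:
Collision at t=2/3: particles 1 and 2 swap velocities; positions: p0=10 p1=44/3 p2=44/3; velocities now: v0=3 v1=-2 v2=4
Collision at t=8/5: particles 0 and 1 swap velocities; positions: p0=64/5 p1=64/5 p2=92/5; velocities now: v0=-2 v1=3 v2=4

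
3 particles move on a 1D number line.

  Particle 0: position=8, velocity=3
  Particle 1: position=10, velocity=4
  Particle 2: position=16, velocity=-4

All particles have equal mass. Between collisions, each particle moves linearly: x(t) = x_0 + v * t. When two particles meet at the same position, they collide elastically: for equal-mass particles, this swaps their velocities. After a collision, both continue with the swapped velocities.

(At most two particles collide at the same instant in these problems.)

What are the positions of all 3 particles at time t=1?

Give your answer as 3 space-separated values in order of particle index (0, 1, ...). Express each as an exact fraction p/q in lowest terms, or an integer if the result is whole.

Answer: 11 12 14

Derivation:
Collision at t=3/4: particles 1 and 2 swap velocities; positions: p0=41/4 p1=13 p2=13; velocities now: v0=3 v1=-4 v2=4
Advance to t=1 (no further collisions before then); velocities: v0=3 v1=-4 v2=4; positions = 11 12 14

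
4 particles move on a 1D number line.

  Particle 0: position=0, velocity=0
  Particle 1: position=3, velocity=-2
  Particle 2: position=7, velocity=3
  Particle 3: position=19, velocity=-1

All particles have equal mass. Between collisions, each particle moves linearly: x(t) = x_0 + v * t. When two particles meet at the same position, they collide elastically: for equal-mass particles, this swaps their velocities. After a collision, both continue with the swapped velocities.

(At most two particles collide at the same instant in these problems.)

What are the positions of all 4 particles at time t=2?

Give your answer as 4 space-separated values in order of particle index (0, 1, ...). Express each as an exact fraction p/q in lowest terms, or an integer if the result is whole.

Answer: -1 0 13 17

Derivation:
Collision at t=3/2: particles 0 and 1 swap velocities; positions: p0=0 p1=0 p2=23/2 p3=35/2; velocities now: v0=-2 v1=0 v2=3 v3=-1
Advance to t=2 (no further collisions before then); velocities: v0=-2 v1=0 v2=3 v3=-1; positions = -1 0 13 17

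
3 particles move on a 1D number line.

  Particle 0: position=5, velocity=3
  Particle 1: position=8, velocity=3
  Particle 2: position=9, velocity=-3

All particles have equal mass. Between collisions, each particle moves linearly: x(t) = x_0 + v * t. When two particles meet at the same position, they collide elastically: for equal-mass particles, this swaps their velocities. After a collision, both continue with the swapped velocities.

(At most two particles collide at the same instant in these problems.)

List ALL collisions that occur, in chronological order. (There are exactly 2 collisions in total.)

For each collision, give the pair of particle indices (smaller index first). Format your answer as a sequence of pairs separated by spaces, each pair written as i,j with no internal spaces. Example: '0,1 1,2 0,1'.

Collision at t=1/6: particles 1 and 2 swap velocities; positions: p0=11/2 p1=17/2 p2=17/2; velocities now: v0=3 v1=-3 v2=3
Collision at t=2/3: particles 0 and 1 swap velocities; positions: p0=7 p1=7 p2=10; velocities now: v0=-3 v1=3 v2=3

Answer: 1,2 0,1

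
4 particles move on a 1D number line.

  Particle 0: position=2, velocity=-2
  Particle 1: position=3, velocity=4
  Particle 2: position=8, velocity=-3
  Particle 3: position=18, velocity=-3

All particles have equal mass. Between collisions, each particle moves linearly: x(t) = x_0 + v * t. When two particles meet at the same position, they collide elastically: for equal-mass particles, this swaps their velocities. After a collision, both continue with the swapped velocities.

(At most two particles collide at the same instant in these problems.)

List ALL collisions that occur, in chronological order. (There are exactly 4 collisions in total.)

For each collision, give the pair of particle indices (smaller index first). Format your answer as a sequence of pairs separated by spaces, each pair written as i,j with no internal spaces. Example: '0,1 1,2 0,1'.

Answer: 1,2 2,3 0,1 1,2

Derivation:
Collision at t=5/7: particles 1 and 2 swap velocities; positions: p0=4/7 p1=41/7 p2=41/7 p3=111/7; velocities now: v0=-2 v1=-3 v2=4 v3=-3
Collision at t=15/7: particles 2 and 3 swap velocities; positions: p0=-16/7 p1=11/7 p2=81/7 p3=81/7; velocities now: v0=-2 v1=-3 v2=-3 v3=4
Collision at t=6: particles 0 and 1 swap velocities; positions: p0=-10 p1=-10 p2=0 p3=27; velocities now: v0=-3 v1=-2 v2=-3 v3=4
Collision at t=16: particles 1 and 2 swap velocities; positions: p0=-40 p1=-30 p2=-30 p3=67; velocities now: v0=-3 v1=-3 v2=-2 v3=4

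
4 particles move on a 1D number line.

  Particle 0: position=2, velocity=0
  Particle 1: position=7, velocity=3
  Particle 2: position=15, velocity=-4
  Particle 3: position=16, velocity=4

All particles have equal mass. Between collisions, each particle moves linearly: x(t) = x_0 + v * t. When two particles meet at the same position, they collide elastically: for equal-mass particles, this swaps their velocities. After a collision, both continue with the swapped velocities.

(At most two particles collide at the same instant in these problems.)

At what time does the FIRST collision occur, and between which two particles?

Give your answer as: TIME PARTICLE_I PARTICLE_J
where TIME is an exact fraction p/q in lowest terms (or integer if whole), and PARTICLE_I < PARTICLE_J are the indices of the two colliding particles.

Pair (0,1): pos 2,7 vel 0,3 -> not approaching (rel speed -3 <= 0)
Pair (1,2): pos 7,15 vel 3,-4 -> gap=8, closing at 7/unit, collide at t=8/7
Pair (2,3): pos 15,16 vel -4,4 -> not approaching (rel speed -8 <= 0)
Earliest collision: t=8/7 between 1 and 2

Answer: 8/7 1 2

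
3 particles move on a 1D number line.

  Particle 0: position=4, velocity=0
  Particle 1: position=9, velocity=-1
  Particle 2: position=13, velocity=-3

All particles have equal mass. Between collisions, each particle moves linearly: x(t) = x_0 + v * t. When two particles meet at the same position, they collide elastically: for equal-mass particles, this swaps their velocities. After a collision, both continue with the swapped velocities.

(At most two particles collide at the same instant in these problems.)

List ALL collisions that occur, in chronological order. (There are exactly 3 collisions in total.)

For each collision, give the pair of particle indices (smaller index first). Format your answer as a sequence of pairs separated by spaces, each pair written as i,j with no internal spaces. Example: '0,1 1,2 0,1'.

Collision at t=2: particles 1 and 2 swap velocities; positions: p0=4 p1=7 p2=7; velocities now: v0=0 v1=-3 v2=-1
Collision at t=3: particles 0 and 1 swap velocities; positions: p0=4 p1=4 p2=6; velocities now: v0=-3 v1=0 v2=-1
Collision at t=5: particles 1 and 2 swap velocities; positions: p0=-2 p1=4 p2=4; velocities now: v0=-3 v1=-1 v2=0

Answer: 1,2 0,1 1,2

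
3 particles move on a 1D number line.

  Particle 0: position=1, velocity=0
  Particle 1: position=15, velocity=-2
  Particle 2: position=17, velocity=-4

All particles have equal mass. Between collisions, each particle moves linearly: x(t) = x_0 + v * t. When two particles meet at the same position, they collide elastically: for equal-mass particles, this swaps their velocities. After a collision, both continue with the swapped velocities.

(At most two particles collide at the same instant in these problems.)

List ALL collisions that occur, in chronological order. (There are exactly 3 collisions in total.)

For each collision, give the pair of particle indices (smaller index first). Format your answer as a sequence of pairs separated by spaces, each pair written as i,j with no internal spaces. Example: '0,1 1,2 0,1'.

Answer: 1,2 0,1 1,2

Derivation:
Collision at t=1: particles 1 and 2 swap velocities; positions: p0=1 p1=13 p2=13; velocities now: v0=0 v1=-4 v2=-2
Collision at t=4: particles 0 and 1 swap velocities; positions: p0=1 p1=1 p2=7; velocities now: v0=-4 v1=0 v2=-2
Collision at t=7: particles 1 and 2 swap velocities; positions: p0=-11 p1=1 p2=1; velocities now: v0=-4 v1=-2 v2=0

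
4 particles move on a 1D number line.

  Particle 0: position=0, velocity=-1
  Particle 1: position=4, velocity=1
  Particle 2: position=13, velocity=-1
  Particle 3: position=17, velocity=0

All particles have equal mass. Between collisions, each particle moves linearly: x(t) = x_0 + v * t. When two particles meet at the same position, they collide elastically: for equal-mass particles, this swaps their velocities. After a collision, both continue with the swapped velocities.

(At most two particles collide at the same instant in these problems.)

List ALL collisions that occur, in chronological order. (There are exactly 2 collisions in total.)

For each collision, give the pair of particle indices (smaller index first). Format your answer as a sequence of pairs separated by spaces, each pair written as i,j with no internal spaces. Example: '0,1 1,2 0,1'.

Collision at t=9/2: particles 1 and 2 swap velocities; positions: p0=-9/2 p1=17/2 p2=17/2 p3=17; velocities now: v0=-1 v1=-1 v2=1 v3=0
Collision at t=13: particles 2 and 3 swap velocities; positions: p0=-13 p1=0 p2=17 p3=17; velocities now: v0=-1 v1=-1 v2=0 v3=1

Answer: 1,2 2,3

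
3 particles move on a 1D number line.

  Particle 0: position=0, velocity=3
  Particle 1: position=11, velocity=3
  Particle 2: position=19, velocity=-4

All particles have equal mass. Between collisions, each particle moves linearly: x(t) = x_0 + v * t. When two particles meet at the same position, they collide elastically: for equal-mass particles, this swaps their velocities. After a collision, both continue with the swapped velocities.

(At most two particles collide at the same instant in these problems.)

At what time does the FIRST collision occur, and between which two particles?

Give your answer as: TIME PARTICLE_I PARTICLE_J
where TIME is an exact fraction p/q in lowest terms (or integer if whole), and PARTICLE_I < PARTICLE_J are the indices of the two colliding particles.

Pair (0,1): pos 0,11 vel 3,3 -> not approaching (rel speed 0 <= 0)
Pair (1,2): pos 11,19 vel 3,-4 -> gap=8, closing at 7/unit, collide at t=8/7
Earliest collision: t=8/7 between 1 and 2

Answer: 8/7 1 2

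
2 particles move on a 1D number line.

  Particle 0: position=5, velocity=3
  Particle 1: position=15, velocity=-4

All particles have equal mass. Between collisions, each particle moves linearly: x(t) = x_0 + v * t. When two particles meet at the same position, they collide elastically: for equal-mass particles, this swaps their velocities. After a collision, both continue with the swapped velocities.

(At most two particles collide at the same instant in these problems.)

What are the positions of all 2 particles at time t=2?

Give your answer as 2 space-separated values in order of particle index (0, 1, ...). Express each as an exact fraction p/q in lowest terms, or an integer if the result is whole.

Answer: 7 11

Derivation:
Collision at t=10/7: particles 0 and 1 swap velocities; positions: p0=65/7 p1=65/7; velocities now: v0=-4 v1=3
Advance to t=2 (no further collisions before then); velocities: v0=-4 v1=3; positions = 7 11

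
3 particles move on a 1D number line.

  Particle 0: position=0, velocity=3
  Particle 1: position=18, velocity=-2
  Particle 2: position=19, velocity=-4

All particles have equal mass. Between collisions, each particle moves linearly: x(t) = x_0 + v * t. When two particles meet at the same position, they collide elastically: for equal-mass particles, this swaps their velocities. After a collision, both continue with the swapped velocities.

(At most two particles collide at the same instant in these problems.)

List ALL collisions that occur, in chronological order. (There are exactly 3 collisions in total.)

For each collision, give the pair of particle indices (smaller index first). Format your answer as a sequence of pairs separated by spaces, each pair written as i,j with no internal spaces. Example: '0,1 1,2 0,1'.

Collision at t=1/2: particles 1 and 2 swap velocities; positions: p0=3/2 p1=17 p2=17; velocities now: v0=3 v1=-4 v2=-2
Collision at t=19/7: particles 0 and 1 swap velocities; positions: p0=57/7 p1=57/7 p2=88/7; velocities now: v0=-4 v1=3 v2=-2
Collision at t=18/5: particles 1 and 2 swap velocities; positions: p0=23/5 p1=54/5 p2=54/5; velocities now: v0=-4 v1=-2 v2=3

Answer: 1,2 0,1 1,2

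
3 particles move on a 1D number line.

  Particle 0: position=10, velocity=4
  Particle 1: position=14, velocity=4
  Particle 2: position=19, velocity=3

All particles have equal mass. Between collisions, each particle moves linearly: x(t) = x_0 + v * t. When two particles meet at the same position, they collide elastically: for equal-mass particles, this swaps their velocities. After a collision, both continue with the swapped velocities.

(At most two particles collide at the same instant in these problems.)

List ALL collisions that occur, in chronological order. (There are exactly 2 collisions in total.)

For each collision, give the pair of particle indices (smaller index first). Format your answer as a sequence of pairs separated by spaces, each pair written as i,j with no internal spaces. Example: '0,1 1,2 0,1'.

Answer: 1,2 0,1

Derivation:
Collision at t=5: particles 1 and 2 swap velocities; positions: p0=30 p1=34 p2=34; velocities now: v0=4 v1=3 v2=4
Collision at t=9: particles 0 and 1 swap velocities; positions: p0=46 p1=46 p2=50; velocities now: v0=3 v1=4 v2=4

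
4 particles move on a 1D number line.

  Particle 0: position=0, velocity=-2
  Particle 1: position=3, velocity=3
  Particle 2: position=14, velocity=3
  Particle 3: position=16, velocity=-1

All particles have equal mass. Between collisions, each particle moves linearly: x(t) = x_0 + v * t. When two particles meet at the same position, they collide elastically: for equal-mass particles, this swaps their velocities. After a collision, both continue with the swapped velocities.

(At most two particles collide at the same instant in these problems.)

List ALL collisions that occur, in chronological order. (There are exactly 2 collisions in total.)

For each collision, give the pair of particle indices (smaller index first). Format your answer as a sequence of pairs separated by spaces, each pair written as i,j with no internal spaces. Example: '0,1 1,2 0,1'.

Answer: 2,3 1,2

Derivation:
Collision at t=1/2: particles 2 and 3 swap velocities; positions: p0=-1 p1=9/2 p2=31/2 p3=31/2; velocities now: v0=-2 v1=3 v2=-1 v3=3
Collision at t=13/4: particles 1 and 2 swap velocities; positions: p0=-13/2 p1=51/4 p2=51/4 p3=95/4; velocities now: v0=-2 v1=-1 v2=3 v3=3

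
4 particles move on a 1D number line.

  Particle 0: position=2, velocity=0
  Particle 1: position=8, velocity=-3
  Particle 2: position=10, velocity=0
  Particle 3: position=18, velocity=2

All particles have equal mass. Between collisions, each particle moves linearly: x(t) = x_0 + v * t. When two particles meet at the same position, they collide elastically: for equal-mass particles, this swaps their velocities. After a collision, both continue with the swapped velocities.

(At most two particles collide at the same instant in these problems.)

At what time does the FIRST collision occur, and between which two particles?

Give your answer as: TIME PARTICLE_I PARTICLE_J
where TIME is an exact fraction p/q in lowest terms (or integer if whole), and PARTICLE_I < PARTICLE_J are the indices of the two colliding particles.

Answer: 2 0 1

Derivation:
Pair (0,1): pos 2,8 vel 0,-3 -> gap=6, closing at 3/unit, collide at t=2
Pair (1,2): pos 8,10 vel -3,0 -> not approaching (rel speed -3 <= 0)
Pair (2,3): pos 10,18 vel 0,2 -> not approaching (rel speed -2 <= 0)
Earliest collision: t=2 between 0 and 1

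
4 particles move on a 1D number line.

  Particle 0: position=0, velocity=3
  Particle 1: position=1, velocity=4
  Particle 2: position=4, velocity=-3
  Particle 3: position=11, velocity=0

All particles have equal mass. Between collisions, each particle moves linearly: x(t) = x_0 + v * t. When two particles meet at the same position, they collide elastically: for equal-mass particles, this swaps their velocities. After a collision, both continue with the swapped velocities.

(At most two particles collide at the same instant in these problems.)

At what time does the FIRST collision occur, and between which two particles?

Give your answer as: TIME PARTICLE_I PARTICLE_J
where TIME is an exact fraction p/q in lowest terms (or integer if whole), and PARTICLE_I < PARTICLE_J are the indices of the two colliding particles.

Answer: 3/7 1 2

Derivation:
Pair (0,1): pos 0,1 vel 3,4 -> not approaching (rel speed -1 <= 0)
Pair (1,2): pos 1,4 vel 4,-3 -> gap=3, closing at 7/unit, collide at t=3/7
Pair (2,3): pos 4,11 vel -3,0 -> not approaching (rel speed -3 <= 0)
Earliest collision: t=3/7 between 1 and 2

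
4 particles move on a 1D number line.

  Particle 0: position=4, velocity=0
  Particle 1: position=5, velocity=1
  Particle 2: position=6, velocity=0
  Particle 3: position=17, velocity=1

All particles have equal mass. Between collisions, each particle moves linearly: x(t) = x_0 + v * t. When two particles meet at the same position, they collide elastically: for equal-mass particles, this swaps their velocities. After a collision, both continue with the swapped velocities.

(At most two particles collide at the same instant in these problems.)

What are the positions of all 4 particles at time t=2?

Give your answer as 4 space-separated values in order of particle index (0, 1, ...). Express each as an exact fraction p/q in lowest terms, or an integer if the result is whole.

Collision at t=1: particles 1 and 2 swap velocities; positions: p0=4 p1=6 p2=6 p3=18; velocities now: v0=0 v1=0 v2=1 v3=1
Advance to t=2 (no further collisions before then); velocities: v0=0 v1=0 v2=1 v3=1; positions = 4 6 7 19

Answer: 4 6 7 19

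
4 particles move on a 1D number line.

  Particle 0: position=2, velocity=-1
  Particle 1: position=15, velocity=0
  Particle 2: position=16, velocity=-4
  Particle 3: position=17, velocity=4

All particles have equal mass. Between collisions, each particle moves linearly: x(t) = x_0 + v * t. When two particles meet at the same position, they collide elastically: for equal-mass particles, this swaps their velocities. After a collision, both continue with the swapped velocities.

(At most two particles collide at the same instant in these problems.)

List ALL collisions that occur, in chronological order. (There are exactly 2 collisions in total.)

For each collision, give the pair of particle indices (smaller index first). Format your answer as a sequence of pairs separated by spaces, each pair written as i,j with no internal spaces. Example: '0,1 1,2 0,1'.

Answer: 1,2 0,1

Derivation:
Collision at t=1/4: particles 1 and 2 swap velocities; positions: p0=7/4 p1=15 p2=15 p3=18; velocities now: v0=-1 v1=-4 v2=0 v3=4
Collision at t=14/3: particles 0 and 1 swap velocities; positions: p0=-8/3 p1=-8/3 p2=15 p3=107/3; velocities now: v0=-4 v1=-1 v2=0 v3=4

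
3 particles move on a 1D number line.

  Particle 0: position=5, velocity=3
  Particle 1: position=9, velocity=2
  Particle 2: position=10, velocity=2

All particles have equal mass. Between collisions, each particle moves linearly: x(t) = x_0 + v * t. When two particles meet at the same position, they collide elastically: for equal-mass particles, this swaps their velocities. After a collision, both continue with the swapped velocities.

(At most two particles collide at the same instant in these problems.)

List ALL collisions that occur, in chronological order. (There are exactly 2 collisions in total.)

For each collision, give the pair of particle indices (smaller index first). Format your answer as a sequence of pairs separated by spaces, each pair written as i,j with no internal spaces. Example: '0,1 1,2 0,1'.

Answer: 0,1 1,2

Derivation:
Collision at t=4: particles 0 and 1 swap velocities; positions: p0=17 p1=17 p2=18; velocities now: v0=2 v1=3 v2=2
Collision at t=5: particles 1 and 2 swap velocities; positions: p0=19 p1=20 p2=20; velocities now: v0=2 v1=2 v2=3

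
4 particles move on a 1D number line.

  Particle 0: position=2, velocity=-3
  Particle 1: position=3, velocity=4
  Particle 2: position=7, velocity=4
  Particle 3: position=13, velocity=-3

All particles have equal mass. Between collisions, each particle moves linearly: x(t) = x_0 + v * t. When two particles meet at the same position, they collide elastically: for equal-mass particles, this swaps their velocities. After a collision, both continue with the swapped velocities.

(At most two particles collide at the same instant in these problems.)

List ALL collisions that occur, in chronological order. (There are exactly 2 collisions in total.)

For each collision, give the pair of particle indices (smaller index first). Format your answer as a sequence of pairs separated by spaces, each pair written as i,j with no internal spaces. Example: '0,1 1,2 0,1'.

Collision at t=6/7: particles 2 and 3 swap velocities; positions: p0=-4/7 p1=45/7 p2=73/7 p3=73/7; velocities now: v0=-3 v1=4 v2=-3 v3=4
Collision at t=10/7: particles 1 and 2 swap velocities; positions: p0=-16/7 p1=61/7 p2=61/7 p3=89/7; velocities now: v0=-3 v1=-3 v2=4 v3=4

Answer: 2,3 1,2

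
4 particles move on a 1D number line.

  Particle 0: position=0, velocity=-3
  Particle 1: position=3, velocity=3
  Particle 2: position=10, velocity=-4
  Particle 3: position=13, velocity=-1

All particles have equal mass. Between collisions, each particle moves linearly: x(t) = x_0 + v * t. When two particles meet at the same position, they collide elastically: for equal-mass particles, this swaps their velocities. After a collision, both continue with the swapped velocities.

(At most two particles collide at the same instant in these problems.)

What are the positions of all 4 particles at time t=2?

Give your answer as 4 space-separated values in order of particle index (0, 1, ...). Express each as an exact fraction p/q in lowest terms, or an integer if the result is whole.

Collision at t=1: particles 1 and 2 swap velocities; positions: p0=-3 p1=6 p2=6 p3=12; velocities now: v0=-3 v1=-4 v2=3 v3=-1
Advance to t=2 (no further collisions before then); velocities: v0=-3 v1=-4 v2=3 v3=-1; positions = -6 2 9 11

Answer: -6 2 9 11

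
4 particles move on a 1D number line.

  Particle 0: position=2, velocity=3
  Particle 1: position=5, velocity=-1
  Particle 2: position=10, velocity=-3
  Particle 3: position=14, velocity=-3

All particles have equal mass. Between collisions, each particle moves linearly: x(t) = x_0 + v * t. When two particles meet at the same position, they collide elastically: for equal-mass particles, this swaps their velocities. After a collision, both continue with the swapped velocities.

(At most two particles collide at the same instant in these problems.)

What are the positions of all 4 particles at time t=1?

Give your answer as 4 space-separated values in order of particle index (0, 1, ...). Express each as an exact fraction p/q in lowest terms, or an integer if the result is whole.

Collision at t=3/4: particles 0 and 1 swap velocities; positions: p0=17/4 p1=17/4 p2=31/4 p3=47/4; velocities now: v0=-1 v1=3 v2=-3 v3=-3
Advance to t=1 (no further collisions before then); velocities: v0=-1 v1=3 v2=-3 v3=-3; positions = 4 5 7 11

Answer: 4 5 7 11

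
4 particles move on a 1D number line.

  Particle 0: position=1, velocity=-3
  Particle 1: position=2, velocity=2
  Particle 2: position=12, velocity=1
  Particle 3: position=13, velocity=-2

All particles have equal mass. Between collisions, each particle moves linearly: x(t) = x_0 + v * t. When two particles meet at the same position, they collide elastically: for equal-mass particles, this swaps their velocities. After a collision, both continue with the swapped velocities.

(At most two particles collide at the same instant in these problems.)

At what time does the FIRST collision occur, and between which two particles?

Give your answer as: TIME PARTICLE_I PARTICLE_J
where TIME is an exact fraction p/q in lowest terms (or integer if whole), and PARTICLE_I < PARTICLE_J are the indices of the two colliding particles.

Pair (0,1): pos 1,2 vel -3,2 -> not approaching (rel speed -5 <= 0)
Pair (1,2): pos 2,12 vel 2,1 -> gap=10, closing at 1/unit, collide at t=10
Pair (2,3): pos 12,13 vel 1,-2 -> gap=1, closing at 3/unit, collide at t=1/3
Earliest collision: t=1/3 between 2 and 3

Answer: 1/3 2 3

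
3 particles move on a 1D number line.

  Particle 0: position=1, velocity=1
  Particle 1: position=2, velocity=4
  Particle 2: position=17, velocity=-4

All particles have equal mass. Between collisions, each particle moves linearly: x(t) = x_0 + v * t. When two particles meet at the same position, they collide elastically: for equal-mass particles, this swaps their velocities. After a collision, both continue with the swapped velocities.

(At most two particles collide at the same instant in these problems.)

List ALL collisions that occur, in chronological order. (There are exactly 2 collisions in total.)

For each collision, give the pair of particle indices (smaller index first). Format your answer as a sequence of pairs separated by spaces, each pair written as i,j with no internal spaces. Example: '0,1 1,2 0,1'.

Collision at t=15/8: particles 1 and 2 swap velocities; positions: p0=23/8 p1=19/2 p2=19/2; velocities now: v0=1 v1=-4 v2=4
Collision at t=16/5: particles 0 and 1 swap velocities; positions: p0=21/5 p1=21/5 p2=74/5; velocities now: v0=-4 v1=1 v2=4

Answer: 1,2 0,1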